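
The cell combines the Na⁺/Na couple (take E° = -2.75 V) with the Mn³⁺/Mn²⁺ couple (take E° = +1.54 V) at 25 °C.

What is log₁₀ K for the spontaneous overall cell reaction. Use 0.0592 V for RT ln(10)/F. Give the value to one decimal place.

72.5

Cathode: Mn³⁺/Mn²⁺; anode: Na⁺/Na. E°cell = +4.29 V, n = 1.
log K = nE°cell / 0.0592 = (1)(+4.29) / 0.0592 = 72.5.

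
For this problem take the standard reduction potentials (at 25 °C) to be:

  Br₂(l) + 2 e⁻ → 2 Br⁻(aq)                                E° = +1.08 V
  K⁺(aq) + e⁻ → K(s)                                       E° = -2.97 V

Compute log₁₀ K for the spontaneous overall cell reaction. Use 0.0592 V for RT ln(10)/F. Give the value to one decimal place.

136.8

Cathode: Br₂/Br⁻; anode: K⁺/K. E°cell = +4.05 V, n = 2.
log K = nE°cell / 0.0592 = (2)(+4.05) / 0.0592 = 136.8.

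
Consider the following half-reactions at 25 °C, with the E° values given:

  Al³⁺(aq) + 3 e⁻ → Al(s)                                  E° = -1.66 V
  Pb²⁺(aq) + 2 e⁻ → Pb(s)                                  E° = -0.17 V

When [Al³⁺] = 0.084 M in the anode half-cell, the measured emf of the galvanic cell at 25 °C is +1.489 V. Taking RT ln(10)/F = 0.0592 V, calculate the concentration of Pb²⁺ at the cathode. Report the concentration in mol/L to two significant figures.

0.18 M

Pb²⁺/Pb is the cathode, Al³⁺/Al the anode: E°cell = +1.49 V, n = 6.
Overall reaction: 3 Pb²⁺(aq) + 2 Al(s) → 3 Pb(s) + 2 Al³⁺(aq); Q = [Al³⁺]^2/[Pb²⁺]^3.
From E = E° − (0.0592/n) log Q: log Q = (E° − E)·n/0.0592 = (+1.49 − (+1.489))·6/0.0592 = 0.1014.
So 3·log[Pb²⁺] = 2·log(0.084) − log Q = -2.1514 − (0.1014) = -2.2528; log[Pb²⁺] = -2.2528 / 3 = -0.7509; [Pb²⁺] = 10^(-0.7509) ≈ 0.18 M.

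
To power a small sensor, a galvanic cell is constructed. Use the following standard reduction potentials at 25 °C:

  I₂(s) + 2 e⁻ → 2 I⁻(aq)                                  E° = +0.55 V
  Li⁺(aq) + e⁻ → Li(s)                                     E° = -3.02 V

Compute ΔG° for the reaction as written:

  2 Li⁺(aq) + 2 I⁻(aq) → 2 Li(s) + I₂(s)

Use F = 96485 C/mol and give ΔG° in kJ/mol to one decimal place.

+688.9 kJ/mol

As written, Li⁺/Li is reduced (cathode) and I₂/I⁻ is oxidised (anode), so E°cell = (-3.02) − (+0.55) = -3.57 V.
Balancing electrons gives n = 2.
ΔG° = −nFE° = −(2)(96485)(-3.57) = 688,903 J = +688.9 kJ/mol.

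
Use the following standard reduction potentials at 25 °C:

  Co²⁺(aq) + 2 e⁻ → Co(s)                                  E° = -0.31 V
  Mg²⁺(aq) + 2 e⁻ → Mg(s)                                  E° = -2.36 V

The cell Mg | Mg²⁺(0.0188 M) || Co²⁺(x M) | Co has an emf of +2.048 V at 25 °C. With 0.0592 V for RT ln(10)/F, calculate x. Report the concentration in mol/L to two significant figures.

Co²⁺/Co is the cathode, Mg²⁺/Mg the anode: E°cell = +2.05 V, n = 2.
Overall reaction: Co²⁺(aq) + Mg(s) → Co(s) + Mg²⁺(aq); Q = [Mg²⁺]^1/[Co²⁺]^1.
From E = E° − (0.0592/n) log Q: log Q = (E° − E)·n/0.0592 = (+2.05 − (+2.048))·2/0.0592 = 0.0676.
So 1·log[Co²⁺] = 1·log(0.0188) − log Q = -1.7258 − (0.0676) = -1.7934; [Co²⁺] = 10^(-1.7934) ≈ 0.016 M.

0.016 M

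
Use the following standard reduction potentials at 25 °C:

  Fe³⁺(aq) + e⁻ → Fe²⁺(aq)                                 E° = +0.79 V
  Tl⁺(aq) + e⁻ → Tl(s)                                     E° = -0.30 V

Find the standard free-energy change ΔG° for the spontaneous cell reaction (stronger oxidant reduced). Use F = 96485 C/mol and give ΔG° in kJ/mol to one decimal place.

-105.2 kJ/mol

Fe³⁺/Fe²⁺ (E° = +0.79 V) is the cathode; Tl⁺/Tl (E° = -0.30 V) is the anode, so E°cell = +1.09 V.
Balancing electrons gives n = 1 (lcm of 1 and 1).
ΔG° = −nFE° = −(1)(96485)(+1.09) = -105,169 J = -105.2 kJ/mol.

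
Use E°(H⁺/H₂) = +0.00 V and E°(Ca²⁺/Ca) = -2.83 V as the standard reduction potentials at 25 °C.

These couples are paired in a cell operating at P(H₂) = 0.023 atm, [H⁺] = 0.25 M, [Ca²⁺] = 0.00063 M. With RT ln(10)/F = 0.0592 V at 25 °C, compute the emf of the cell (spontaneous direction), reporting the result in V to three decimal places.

H⁺/H₂ is the cathode (higher E°), Ca²⁺/Ca the anode: E°cell = +0.00 − (-2.83) = +2.83 V, n = 2.
Overall: 2 H⁺(aq) + Ca(s) → H₂(g) + Ca²⁺(aq)
Q = P(H₂)·[Ca²⁺] / ([H⁺]^2); log Q = -3.635.
E = E° − (0.0592/n) log Q = +2.83 − (0.0592/2)(-3.635) = +2.938 V.

+2.938 V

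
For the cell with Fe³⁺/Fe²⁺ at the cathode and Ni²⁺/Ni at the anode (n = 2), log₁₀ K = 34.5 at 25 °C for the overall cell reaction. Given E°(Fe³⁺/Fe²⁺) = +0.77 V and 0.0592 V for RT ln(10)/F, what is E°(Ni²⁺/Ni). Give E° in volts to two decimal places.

-0.25 V

E°cell = (0.0592/n)·log K = (0.0592/2)(34.5) = +1.021 V.
Since Fe³⁺/Fe²⁺ is the cathode and Ni²⁺/Ni the anode, E°cell = E°(Fe³⁺/Fe²⁺) − E°(Ni²⁺/Ni).
So E°(Ni²⁺/Ni) = E°(Fe³⁺/Fe²⁺) − E°cell = (+0.77) − (+1.021) = -0.25 V.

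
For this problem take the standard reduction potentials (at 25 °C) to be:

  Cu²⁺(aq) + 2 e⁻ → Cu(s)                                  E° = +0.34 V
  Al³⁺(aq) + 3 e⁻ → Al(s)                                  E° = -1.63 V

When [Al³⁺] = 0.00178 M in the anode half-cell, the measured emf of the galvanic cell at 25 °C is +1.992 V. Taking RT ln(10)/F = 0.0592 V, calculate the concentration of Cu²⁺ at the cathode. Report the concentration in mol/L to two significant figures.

0.081 M

Cu²⁺/Cu is the cathode, Al³⁺/Al the anode: E°cell = +1.97 V, n = 6.
Overall reaction: 3 Cu²⁺(aq) + 2 Al(s) → 3 Cu(s) + 2 Al³⁺(aq); Q = [Al³⁺]^2/[Cu²⁺]^3.
From E = E° − (0.0592/n) log Q: log Q = (E° − E)·n/0.0592 = (+1.97 − (+1.992))·6/0.0592 = -2.2297.
So 3·log[Cu²⁺] = 2·log(0.00178) − log Q = -5.4992 − (-2.2297) = -3.2695; log[Cu²⁺] = -3.2695 / 3 = -1.0898; [Cu²⁺] = 10^(-1.0898) ≈ 0.081 M.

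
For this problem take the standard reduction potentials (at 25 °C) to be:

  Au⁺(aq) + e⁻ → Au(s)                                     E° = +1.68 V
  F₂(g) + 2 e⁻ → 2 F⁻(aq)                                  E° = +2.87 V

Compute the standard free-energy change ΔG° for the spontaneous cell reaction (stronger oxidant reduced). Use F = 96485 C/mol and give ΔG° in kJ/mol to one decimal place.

F₂/F⁻ (E° = +2.87 V) is the cathode; Au⁺/Au (E° = +1.68 V) is the anode, so E°cell = +1.19 V.
Balancing electrons gives n = 2 (lcm of 2 and 1).
ΔG° = −nFE° = −(2)(96485)(+1.19) = -229,634 J = -229.6 kJ/mol.

-229.6 kJ/mol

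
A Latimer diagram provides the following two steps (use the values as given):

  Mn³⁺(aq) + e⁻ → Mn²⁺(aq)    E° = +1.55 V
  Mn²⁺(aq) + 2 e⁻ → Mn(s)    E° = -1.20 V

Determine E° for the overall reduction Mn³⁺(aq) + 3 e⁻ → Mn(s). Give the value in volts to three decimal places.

Standard free energies of sequential steps add: ΔG°₃ = ΔG°₁ + ΔG°₂, so n₃E°₃ = n₁E°₁ + n₂E°₂.
E°₃ = (1×+1.55 + 2×-1.20) / 3 = (-0.850) / 3 = -0.283 V.

-0.283 V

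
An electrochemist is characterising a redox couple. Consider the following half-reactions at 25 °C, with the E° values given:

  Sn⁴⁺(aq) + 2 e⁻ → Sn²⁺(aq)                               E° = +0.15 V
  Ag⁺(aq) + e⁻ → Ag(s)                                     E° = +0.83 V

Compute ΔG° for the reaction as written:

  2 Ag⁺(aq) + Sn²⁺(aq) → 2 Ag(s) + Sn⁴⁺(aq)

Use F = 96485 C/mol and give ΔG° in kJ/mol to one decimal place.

As written, Ag⁺/Ag is reduced (cathode) and Sn⁴⁺/Sn²⁺ is oxidised (anode), so E°cell = (+0.83) − (+0.15) = +0.68 V.
Balancing electrons gives n = 2.
ΔG° = −nFE° = −(2)(96485)(+0.68) = -131,220 J = -131.2 kJ/mol.

-131.2 kJ/mol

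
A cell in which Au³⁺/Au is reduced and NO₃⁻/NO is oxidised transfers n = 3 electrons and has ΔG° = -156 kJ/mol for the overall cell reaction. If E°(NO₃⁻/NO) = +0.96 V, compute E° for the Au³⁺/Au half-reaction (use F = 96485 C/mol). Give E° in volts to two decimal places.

+1.50 V

E°cell = −ΔG°/(nF) = −(-156×10³)/((3)(96485)) = +0.539 V.
Since Au³⁺/Au is the cathode and NO₃⁻/NO the anode, E°cell = E°(Au³⁺/Au) − E°(NO₃⁻/NO).
So E°(Au³⁺/Au) = E°cell + E°(NO₃⁻/NO) = +0.539 + (+0.96) = +1.50 V.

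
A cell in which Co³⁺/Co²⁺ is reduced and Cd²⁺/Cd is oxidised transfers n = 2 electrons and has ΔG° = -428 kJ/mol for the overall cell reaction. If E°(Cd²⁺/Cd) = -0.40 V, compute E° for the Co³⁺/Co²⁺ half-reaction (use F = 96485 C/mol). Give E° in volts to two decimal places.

+1.82 V

E°cell = −ΔG°/(nF) = −(-428×10³)/((2)(96485)) = +2.218 V.
Since Co³⁺/Co²⁺ is the cathode and Cd²⁺/Cd the anode, E°cell = E°(Co³⁺/Co²⁺) − E°(Cd²⁺/Cd).
So E°(Co³⁺/Co²⁺) = E°cell + E°(Cd²⁺/Cd) = +2.218 + (-0.40) = +1.82 V.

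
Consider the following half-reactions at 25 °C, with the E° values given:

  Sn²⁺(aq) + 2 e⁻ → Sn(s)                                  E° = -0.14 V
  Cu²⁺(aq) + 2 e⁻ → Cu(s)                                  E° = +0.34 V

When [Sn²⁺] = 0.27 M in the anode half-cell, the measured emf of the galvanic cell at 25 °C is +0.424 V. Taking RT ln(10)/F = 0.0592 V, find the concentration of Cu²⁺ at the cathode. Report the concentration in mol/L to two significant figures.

0.0035 M

Cu²⁺/Cu is the cathode, Sn²⁺/Sn the anode: E°cell = +0.48 V, n = 2.
Overall reaction: Cu²⁺(aq) + Sn(s) → Cu(s) + Sn²⁺(aq); Q = [Sn²⁺]^1/[Cu²⁺]^1.
From E = E° − (0.0592/n) log Q: log Q = (E° − E)·n/0.0592 = (+0.48 − (+0.424))·2/0.0592 = 1.8919.
So 1·log[Cu²⁺] = 1·log(0.27) − log Q = -0.5686 − (1.8919) = -2.4605; [Cu²⁺] = 10^(-2.4605) ≈ 0.0035 M.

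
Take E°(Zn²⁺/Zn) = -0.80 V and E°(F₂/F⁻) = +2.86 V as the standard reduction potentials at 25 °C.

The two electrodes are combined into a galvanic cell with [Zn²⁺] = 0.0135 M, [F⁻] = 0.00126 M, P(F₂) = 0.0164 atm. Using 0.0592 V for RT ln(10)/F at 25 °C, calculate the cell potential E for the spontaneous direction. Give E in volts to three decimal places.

F₂/F⁻ is the cathode (higher E°), Zn²⁺/Zn the anode: E°cell = +2.86 − (-0.80) = +3.66 V, n = 2.
Overall: F₂(g) + Zn(s) → 2 F⁻(aq) + Zn²⁺(aq)
Q = [F⁻]^2·[Zn²⁺] / (P(F₂)); log Q = -5.884.
E = E° − (0.0592/n) log Q = +3.66 − (0.0592/2)(-5.884) = +3.834 V.

+3.834 V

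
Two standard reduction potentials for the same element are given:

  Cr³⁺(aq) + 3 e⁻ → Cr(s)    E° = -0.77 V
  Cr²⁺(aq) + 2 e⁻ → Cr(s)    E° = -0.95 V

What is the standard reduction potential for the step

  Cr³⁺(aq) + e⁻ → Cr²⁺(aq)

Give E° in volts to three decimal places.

Sequential free energies add, so n₃E°₃ = n₁E°₁ + n₂E°₂.
With n₃ = 3, and the known step contributing 2×(-0.95) V, the unknown satisfies 1·E° = 3×(-0.77) − 2×(-0.95) = -0.410.
E° = -0.410 / 1 = -0.410 V.

-0.410 V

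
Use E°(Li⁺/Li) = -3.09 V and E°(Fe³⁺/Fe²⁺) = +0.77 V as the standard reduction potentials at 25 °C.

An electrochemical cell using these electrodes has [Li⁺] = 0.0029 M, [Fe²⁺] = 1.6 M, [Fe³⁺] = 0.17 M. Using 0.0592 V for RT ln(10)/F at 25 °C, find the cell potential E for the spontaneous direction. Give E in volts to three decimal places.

Fe³⁺/Fe²⁺ is the cathode (higher E°), Li⁺/Li the anode: E°cell = +0.77 − (-3.09) = +3.86 V, n = 1.
Overall: Fe³⁺(aq) + Li(s) → Fe²⁺(aq) + Li⁺(aq)
Q = [Fe²⁺]·[Li⁺] / ([Fe³⁺]); log Q = -1.564.
E = E° − (0.0592/n) log Q = +3.86 − (0.0592/1)(-1.564) = +3.953 V.

+3.953 V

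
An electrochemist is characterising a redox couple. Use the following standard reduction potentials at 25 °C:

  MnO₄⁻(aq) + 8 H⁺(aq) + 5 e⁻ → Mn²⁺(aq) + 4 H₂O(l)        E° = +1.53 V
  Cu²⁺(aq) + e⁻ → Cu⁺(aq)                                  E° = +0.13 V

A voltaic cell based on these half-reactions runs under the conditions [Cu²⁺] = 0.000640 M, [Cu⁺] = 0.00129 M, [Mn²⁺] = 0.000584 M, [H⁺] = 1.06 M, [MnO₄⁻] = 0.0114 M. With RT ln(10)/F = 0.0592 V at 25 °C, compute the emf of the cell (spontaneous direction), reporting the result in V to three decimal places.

MnO₄⁻/Mn²⁺ is the cathode (higher E°), Cu²⁺/Cu⁺ the anode: E°cell = +1.53 − (+0.13) = +1.40 V, n = 5.
Overall: MnO₄⁻(aq) + 8 H⁺(aq) + 5 Cu⁺(aq) → Mn²⁺(aq) + 4 H₂O(l) + 5 Cu²⁺(aq)
Q = [Mn²⁺]·[Cu²⁺]^5 / ([MnO₄⁻]·[H⁺]^8·[Cu⁺]^5); log Q = -3.015.
E = E° − (0.0592/n) log Q = +1.40 − (0.0592/5)(-3.015) = +1.436 V.

+1.436 V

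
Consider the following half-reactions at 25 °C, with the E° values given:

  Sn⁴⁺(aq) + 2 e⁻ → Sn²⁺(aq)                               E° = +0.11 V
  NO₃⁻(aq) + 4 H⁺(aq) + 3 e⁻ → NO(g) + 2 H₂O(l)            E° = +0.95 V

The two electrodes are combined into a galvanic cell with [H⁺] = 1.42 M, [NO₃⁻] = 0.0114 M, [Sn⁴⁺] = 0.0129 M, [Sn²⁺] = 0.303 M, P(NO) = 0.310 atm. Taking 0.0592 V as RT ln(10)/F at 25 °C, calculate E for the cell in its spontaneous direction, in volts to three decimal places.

NO₃⁻/NO is the cathode (higher E°), Sn⁴⁺/Sn²⁺ the anode: E°cell = +0.95 − (+0.11) = +0.84 V, n = 6.
Overall: 2 NO₃⁻(aq) + 8 H⁺(aq) + 3 Sn²⁺(aq) → 2 NO(g) + 4 H₂O(l) + 3 Sn⁴⁺(aq)
Q = P(NO)^2·[Sn⁴⁺]^3 / ([NO₃⁻]^2·[H⁺]^8·[Sn²⁺]^3); log Q = -2.462.
E = E° − (0.0592/n) log Q = +0.84 − (0.0592/6)(-2.462) = +0.864 V.

+0.864 V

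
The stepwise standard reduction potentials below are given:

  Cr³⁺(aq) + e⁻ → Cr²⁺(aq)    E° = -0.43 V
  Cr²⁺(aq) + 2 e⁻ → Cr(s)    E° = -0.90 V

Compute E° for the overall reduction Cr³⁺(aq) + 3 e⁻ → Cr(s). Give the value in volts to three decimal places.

-0.743 V

Adding the free-energy changes (−nFE°) of the two steps gives −n₃FE°₃ = −n₁FE°₁ − n₂FE°₂.
E°₃ = (1×-0.43 + 2×-0.90) / 3 = (-2.230) / 3 = -0.743 V.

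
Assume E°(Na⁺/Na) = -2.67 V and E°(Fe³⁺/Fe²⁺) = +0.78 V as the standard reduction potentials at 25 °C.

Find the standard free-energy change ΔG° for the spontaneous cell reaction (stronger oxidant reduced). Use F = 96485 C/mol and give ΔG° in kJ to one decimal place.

Fe³⁺/Fe²⁺ (E° = +0.78 V) is the cathode; Na⁺/Na (E° = -2.67 V) is the anode, so E°cell = +3.45 V.
Balancing electrons gives n = 1 (lcm of 1 and 1).
ΔG° = −nFE° = −(1)(96485)(+3.45) = -332,873 J = -332.9 kJ.

-332.9 kJ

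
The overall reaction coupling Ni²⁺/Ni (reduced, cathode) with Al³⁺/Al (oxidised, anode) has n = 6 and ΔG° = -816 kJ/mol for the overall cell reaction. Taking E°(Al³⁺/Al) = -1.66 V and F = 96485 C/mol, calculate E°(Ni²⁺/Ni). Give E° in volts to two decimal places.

E°cell = −ΔG°/(nF) = −(-816×10³)/((6)(96485)) = +1.410 V.
Since Ni²⁺/Ni is the cathode and Al³⁺/Al the anode, E°cell = E°(Ni²⁺/Ni) − E°(Al³⁺/Al).
So E°(Ni²⁺/Ni) = E°cell + E°(Al³⁺/Al) = +1.410 + (-1.66) = -0.25 V.

-0.25 V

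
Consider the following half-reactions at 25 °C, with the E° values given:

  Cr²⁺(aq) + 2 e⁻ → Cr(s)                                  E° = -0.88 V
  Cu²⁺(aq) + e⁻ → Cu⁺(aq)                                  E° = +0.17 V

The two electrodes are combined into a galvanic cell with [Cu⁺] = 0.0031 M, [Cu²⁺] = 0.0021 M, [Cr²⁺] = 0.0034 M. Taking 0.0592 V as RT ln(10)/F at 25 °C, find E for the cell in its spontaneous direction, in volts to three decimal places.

Cu²⁺/Cu⁺ is the cathode (higher E°), Cr²⁺/Cr the anode: E°cell = +0.17 − (-0.88) = +1.05 V, n = 2.
Overall: 2 Cu²⁺(aq) + Cr(s) → 2 Cu⁺(aq) + Cr²⁺(aq)
Q = [Cu⁺]^2·[Cr²⁺] / ([Cu²⁺]^2); log Q = -2.130.
E = E° − (0.0592/n) log Q = +1.05 − (0.0592/2)(-2.130) = +1.113 V.

+1.113 V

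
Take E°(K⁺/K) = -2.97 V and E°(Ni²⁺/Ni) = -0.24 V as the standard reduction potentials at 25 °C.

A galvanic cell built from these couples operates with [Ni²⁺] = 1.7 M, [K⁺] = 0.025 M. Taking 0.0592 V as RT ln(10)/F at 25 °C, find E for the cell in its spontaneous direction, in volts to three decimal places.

+2.832 V

Ni²⁺/Ni is the cathode (higher E°), K⁺/K the anode: E°cell = -0.24 − (-2.97) = +2.73 V, n = 2.
Overall: Ni²⁺(aq) + 2 K(s) → Ni(s) + 2 K⁺(aq)
Q = [K⁺]^2 / ([Ni²⁺]); log Q = -3.435.
E = E° − (0.0592/n) log Q = +2.73 − (0.0592/2)(-3.435) = +2.832 V.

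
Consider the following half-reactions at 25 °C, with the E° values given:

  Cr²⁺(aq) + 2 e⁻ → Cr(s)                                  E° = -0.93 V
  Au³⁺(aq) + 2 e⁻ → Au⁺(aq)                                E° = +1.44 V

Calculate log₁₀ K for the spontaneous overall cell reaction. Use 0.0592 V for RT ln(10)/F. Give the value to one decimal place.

Cathode: Au³⁺/Au⁺; anode: Cr²⁺/Cr. E°cell = +2.37 V, n = 2.
log K = nE°cell / 0.0592 = (2)(+2.37) / 0.0592 = 80.1.

80.1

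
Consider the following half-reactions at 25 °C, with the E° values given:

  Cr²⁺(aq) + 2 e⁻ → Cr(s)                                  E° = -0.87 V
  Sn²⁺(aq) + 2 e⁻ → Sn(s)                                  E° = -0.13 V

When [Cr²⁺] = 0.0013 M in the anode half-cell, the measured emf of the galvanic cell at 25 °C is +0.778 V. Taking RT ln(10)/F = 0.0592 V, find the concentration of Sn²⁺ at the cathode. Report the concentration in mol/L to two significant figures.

0.025 M

Sn²⁺/Sn is the cathode, Cr²⁺/Cr the anode: E°cell = +0.74 V, n = 2.
Overall reaction: Sn²⁺(aq) + Cr(s) → Sn(s) + Cr²⁺(aq); Q = [Cr²⁺]^1/[Sn²⁺]^1.
From E = E° − (0.0592/n) log Q: log Q = (E° − E)·n/0.0592 = (+0.74 − (+0.778))·2/0.0592 = -1.2838.
So 1·log[Sn²⁺] = 1·log(0.0013) − log Q = -2.8861 − (-1.2838) = -1.6023; [Sn²⁺] = 10^(-1.6023) ≈ 0.025 M.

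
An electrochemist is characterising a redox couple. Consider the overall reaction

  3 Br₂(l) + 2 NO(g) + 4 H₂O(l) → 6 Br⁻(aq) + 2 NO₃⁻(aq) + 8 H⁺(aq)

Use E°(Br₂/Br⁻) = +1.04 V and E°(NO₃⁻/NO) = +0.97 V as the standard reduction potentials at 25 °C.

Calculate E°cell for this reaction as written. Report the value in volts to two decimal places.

+0.07 V

The Br₂/Br⁻ couple has the higher reduction potential, so it is the cathode; NO₃⁻/NO is oxidised at the anode.
E°cell = E°(cathode) − E°(anode) = (+1.04) − (+0.97) = +0.07 V.
Since E°cell > 0, the reaction is spontaneous under standard conditions.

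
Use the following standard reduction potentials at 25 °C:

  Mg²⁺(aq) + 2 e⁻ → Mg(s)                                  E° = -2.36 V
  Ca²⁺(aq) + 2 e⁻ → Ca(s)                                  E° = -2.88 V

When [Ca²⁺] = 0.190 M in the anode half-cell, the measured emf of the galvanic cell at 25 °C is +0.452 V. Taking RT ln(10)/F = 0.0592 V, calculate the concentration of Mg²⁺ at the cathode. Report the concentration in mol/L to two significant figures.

Mg²⁺/Mg is the cathode, Ca²⁺/Ca the anode: E°cell = +0.52 V, n = 2.
Overall reaction: Mg²⁺(aq) + Ca(s) → Mg(s) + Ca²⁺(aq); Q = [Ca²⁺]^1/[Mg²⁺]^1.
From E = E° − (0.0592/n) log Q: log Q = (E° − E)·n/0.0592 = (+0.52 − (+0.452))·2/0.0592 = 2.2973.
So 1·log[Mg²⁺] = 1·log(0.19) − log Q = -0.7212 − (2.2973) = -3.0185; [Mg²⁺] = 10^(-3.0185) ≈ 0.00096 M.

0.00096 M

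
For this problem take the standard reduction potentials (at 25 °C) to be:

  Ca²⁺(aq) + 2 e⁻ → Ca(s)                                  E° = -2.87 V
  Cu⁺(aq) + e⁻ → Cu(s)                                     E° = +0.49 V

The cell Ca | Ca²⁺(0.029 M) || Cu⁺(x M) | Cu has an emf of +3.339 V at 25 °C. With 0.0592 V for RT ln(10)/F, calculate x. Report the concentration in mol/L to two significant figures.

Cu⁺/Cu is the cathode, Ca²⁺/Ca the anode: E°cell = +3.36 V, n = 2.
Overall reaction: 2 Cu⁺(aq) + Ca(s) → 2 Cu(s) + Ca²⁺(aq); Q = [Ca²⁺]^1/[Cu⁺]^2.
From E = E° − (0.0592/n) log Q: log Q = (E° − E)·n/0.0592 = (+3.36 − (+3.339))·2/0.0592 = 0.7095.
So 2·log[Cu⁺] = 1·log(0.029) − log Q = -1.5376 − (0.7095) = -2.2471; log[Cu⁺] = -2.2471 / 2 = -1.1236; [Cu⁺] = 10^(-1.1236) ≈ 0.075 M.

0.075 M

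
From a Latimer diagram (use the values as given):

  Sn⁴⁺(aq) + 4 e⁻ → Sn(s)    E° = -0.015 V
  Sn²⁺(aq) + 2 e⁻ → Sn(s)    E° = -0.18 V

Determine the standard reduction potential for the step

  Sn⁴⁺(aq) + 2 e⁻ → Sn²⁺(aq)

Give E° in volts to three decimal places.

+0.150 V

Sequential free energies add, so n₃E°₃ = n₁E°₁ + n₂E°₂.
With n₃ = 4, and the known step contributing 2×(-0.18) V, the unknown satisfies 2·E° = 4×(-0.015) − 2×(-0.18) = +0.300.
E° = +0.300 / 2 = +0.150 V.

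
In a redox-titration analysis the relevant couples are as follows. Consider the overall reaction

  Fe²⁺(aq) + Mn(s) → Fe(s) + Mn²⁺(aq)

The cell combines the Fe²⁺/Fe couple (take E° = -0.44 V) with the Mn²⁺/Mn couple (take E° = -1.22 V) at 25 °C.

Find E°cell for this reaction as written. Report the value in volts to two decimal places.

+0.78 V

The Fe²⁺/Fe couple has the higher reduction potential, so it is the cathode; Mn²⁺/Mn is oxidised at the anode.
E°cell = E°(cathode) − E°(anode) = (-0.44) − (-1.22) = +0.78 V.
Since E°cell > 0, the reaction is spontaneous under standard conditions.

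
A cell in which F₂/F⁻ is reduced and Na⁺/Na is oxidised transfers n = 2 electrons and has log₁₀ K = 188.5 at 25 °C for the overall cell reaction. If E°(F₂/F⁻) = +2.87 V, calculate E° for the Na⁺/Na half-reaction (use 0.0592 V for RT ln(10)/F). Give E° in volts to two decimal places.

-2.71 V

E°cell = (0.0592/n)·log K = (0.0592/2)(188.5) = +5.580 V.
Since F₂/F⁻ is the cathode and Na⁺/Na the anode, E°cell = E°(F₂/F⁻) − E°(Na⁺/Na).
So E°(Na⁺/Na) = E°(F₂/F⁻) − E°cell = (+2.87) − (+5.580) = -2.71 V.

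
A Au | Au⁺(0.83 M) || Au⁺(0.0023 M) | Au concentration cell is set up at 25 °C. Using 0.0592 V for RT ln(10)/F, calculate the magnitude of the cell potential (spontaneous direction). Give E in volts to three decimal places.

For a concentration cell E°cell = 0. The 0.83 M side is the cathode (reduction is favoured where [Au⁺] is higher).
With n = 1, E = −(0.0592/1) log([Au⁺]ₐₙ/[Au⁺]꜀ₐₜ) = −(0.0592/1) log(0.0023/0.83) = −(0.0592/1)(-2.557) = +0.151 V.

+0.151 V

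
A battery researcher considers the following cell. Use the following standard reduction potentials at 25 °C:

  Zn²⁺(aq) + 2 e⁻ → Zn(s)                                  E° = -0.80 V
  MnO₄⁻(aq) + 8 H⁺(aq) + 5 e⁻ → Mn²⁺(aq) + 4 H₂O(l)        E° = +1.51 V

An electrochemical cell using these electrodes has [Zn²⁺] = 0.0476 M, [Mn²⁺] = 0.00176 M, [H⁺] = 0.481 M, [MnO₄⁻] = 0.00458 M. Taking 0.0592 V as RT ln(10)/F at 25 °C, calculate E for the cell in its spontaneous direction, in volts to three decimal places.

+2.324 V

MnO₄⁻/Mn²⁺ is the cathode (higher E°), Zn²⁺/Zn the anode: E°cell = +1.51 − (-0.80) = +2.31 V, n = 10.
Overall: 2 MnO₄⁻(aq) + 16 H⁺(aq) + 5 Zn(s) → 2 Mn²⁺(aq) + 8 H₂O(l) + 5 Zn²⁺(aq)
Q = [Mn²⁺]^2·[Zn²⁺]^5 / ([MnO₄⁻]^2·[H⁺]^16); log Q = -2.357.
E = E° − (0.0592/n) log Q = +2.31 − (0.0592/10)(-2.357) = +2.324 V.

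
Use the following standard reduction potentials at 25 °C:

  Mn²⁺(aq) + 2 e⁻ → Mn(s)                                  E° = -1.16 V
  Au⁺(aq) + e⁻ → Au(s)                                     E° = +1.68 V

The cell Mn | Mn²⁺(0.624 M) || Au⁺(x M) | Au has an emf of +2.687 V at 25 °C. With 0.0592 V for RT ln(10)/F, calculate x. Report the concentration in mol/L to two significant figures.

Au⁺/Au is the cathode, Mn²⁺/Mn the anode: E°cell = +2.84 V, n = 2.
Overall reaction: 2 Au⁺(aq) + Mn(s) → 2 Au(s) + Mn²⁺(aq); Q = [Mn²⁺]^1/[Au⁺]^2.
From E = E° − (0.0592/n) log Q: log Q = (E° − E)·n/0.0592 = (+2.84 − (+2.687))·2/0.0592 = 5.1689.
So 2·log[Au⁺] = 1·log(0.624) − log Q = -0.2048 − (5.1689) = -5.3737; log[Au⁺] = -5.3737 / 2 = -2.6869; [Au⁺] = 10^(-2.6869) ≈ 0.0021 M.

0.0021 M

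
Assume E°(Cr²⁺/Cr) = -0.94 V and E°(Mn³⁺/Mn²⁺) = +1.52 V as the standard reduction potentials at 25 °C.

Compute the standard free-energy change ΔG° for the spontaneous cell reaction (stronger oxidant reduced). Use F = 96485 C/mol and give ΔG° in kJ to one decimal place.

-474.7 kJ

Mn³⁺/Mn²⁺ (E° = +1.52 V) is the cathode; Cr²⁺/Cr (E° = -0.94 V) is the anode, so E°cell = +2.46 V.
Balancing electrons gives n = 2 (lcm of 1 and 2).
ΔG° = −nFE° = −(2)(96485)(+2.46) = -474,706 J = -474.7 kJ.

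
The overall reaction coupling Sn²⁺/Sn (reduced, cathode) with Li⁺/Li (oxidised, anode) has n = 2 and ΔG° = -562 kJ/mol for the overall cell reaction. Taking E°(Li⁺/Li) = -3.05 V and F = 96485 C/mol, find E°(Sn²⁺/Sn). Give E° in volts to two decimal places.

-0.14 V

E°cell = −ΔG°/(nF) = −(-562×10³)/((2)(96485)) = +2.912 V.
Since Sn²⁺/Sn is the cathode and Li⁺/Li the anode, E°cell = E°(Sn²⁺/Sn) − E°(Li⁺/Li).
So E°(Sn²⁺/Sn) = E°cell + E°(Li⁺/Li) = +2.912 + (-3.05) = -0.14 V.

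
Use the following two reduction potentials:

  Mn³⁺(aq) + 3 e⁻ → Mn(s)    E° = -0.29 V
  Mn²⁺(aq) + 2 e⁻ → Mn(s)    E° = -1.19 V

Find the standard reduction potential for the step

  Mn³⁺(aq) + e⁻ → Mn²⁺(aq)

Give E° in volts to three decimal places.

+1.510 V

Sequential free energies add, so n₃E°₃ = n₁E°₁ + n₂E°₂.
With n₃ = 3, and the known step contributing 2×(-1.19) V, the unknown satisfies 1·E° = 3×(-0.29) − 2×(-1.19) = +1.510.
E° = +1.510 / 1 = +1.510 V.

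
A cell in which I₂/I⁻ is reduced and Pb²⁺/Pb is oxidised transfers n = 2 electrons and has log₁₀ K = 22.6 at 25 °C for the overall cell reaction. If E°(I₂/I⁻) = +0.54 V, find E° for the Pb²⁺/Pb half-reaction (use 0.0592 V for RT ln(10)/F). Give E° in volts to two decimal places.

-0.13 V

E°cell = (0.0592/n)·log K = (0.0592/2)(22.6) = +0.669 V.
Since I₂/I⁻ is the cathode and Pb²⁺/Pb the anode, E°cell = E°(I₂/I⁻) − E°(Pb²⁺/Pb).
So E°(Pb²⁺/Pb) = E°(I₂/I⁻) − E°cell = (+0.54) − (+0.669) = -0.13 V.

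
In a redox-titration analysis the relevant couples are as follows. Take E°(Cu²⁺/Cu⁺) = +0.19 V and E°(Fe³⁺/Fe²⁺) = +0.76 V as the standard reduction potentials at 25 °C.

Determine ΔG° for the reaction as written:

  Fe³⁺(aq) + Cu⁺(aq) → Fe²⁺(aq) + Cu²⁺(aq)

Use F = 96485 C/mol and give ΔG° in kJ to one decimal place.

-55.0 kJ

As written, Fe³⁺/Fe²⁺ is reduced (cathode) and Cu²⁺/Cu⁺ is oxidised (anode), so E°cell = (+0.76) − (+0.19) = +0.57 V.
Balancing electrons gives n = 1.
ΔG° = −nFE° = −(1)(96485)(+0.57) = -54,996 J = -55.0 kJ.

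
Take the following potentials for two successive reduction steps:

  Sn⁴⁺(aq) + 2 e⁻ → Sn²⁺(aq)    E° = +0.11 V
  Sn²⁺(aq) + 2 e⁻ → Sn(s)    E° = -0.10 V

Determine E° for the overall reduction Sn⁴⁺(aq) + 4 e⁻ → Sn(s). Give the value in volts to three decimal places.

+0.005 V

Since ΔG° = −nFE° is additive over sequential reductions, n₃E°₃ = n₁E°₁ + n₂E°₂.
E°₃ = (2×+0.11 + 2×-0.10) / 4 = (+0.020) / 4 = +0.005 V.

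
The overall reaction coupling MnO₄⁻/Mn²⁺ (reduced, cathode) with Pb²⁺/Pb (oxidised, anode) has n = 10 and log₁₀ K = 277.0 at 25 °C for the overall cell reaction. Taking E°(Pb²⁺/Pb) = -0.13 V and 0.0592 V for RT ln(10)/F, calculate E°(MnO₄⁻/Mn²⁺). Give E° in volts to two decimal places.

+1.51 V

E°cell = (0.0592/n)·log K = (0.0592/10)(277.0) = +1.640 V.
Since MnO₄⁻/Mn²⁺ is the cathode and Pb²⁺/Pb the anode, E°cell = E°(MnO₄⁻/Mn²⁺) − E°(Pb²⁺/Pb).
So E°(MnO₄⁻/Mn²⁺) = E°cell + E°(Pb²⁺/Pb) = +1.640 + (-0.13) = +1.51 V.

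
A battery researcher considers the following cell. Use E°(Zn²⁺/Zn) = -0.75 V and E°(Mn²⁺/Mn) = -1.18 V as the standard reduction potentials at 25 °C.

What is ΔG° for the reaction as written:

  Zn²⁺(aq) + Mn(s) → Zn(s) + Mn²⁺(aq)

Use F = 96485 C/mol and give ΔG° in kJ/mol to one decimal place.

As written, Zn²⁺/Zn is reduced (cathode) and Mn²⁺/Mn is oxidised (anode), so E°cell = (-0.75) − (-1.18) = +0.43 V.
Balancing electrons gives n = 2.
ΔG° = −nFE° = −(2)(96485)(+0.43) = -82,977 J = -83.0 kJ/mol.

-83.0 kJ/mol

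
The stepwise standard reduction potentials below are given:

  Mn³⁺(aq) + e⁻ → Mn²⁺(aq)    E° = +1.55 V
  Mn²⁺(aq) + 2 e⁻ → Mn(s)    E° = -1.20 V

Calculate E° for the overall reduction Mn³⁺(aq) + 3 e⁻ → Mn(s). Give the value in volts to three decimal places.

Standard free energies of sequential steps add: ΔG°₃ = ΔG°₁ + ΔG°₂, so n₃E°₃ = n₁E°₁ + n₂E°₂.
E°₃ = (1×+1.55 + 2×-1.20) / 3 = (-0.850) / 3 = -0.283 V.

-0.283 V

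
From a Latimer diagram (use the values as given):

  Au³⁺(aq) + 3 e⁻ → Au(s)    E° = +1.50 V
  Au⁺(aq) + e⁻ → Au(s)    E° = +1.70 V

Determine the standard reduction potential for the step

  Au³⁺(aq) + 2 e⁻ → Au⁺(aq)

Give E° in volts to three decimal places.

+1.400 V

Sequential free energies add, so n₃E°₃ = n₁E°₁ + n₂E°₂.
With n₃ = 3, and the known step contributing 1×(+1.70) V, the unknown satisfies 2·E° = 3×(+1.50) − 1×(+1.70) = +2.800.
E° = +2.800 / 2 = +1.400 V.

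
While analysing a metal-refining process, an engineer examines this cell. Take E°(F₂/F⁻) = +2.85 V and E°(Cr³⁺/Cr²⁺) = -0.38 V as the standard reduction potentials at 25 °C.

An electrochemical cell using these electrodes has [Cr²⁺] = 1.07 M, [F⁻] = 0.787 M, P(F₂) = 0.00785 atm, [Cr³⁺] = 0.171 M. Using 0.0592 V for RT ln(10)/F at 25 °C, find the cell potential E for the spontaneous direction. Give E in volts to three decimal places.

+3.221 V

F₂/F⁻ is the cathode (higher E°), Cr³⁺/Cr²⁺ the anode: E°cell = +2.85 − (-0.38) = +3.23 V, n = 2.
Overall: F₂(g) + 2 Cr²⁺(aq) → 2 F⁻(aq) + 2 Cr³⁺(aq)
Q = [F⁻]^2·[Cr³⁺]^2 / (P(F₂)·[Cr²⁺]^2); log Q = 0.304.
E = E° − (0.0592/n) log Q = +3.23 − (0.0592/2)(0.304) = +3.221 V.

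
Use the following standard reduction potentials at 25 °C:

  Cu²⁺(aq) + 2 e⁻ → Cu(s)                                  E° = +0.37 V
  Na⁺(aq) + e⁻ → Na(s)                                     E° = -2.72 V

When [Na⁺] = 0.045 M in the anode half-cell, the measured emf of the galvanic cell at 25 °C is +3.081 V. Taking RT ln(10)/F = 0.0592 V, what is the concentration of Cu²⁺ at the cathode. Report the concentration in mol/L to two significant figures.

Cu²⁺/Cu is the cathode, Na⁺/Na the anode: E°cell = +3.09 V, n = 2.
Overall reaction: Cu²⁺(aq) + 2 Na(s) → Cu(s) + 2 Na⁺(aq); Q = [Na⁺]^2/[Cu²⁺]^1.
From E = E° − (0.0592/n) log Q: log Q = (E° − E)·n/0.0592 = (+3.09 − (+3.081))·2/0.0592 = 0.3041.
So 1·log[Cu²⁺] = 2·log(0.045) − log Q = -2.6936 − (0.3041) = -2.9977; [Cu²⁺] = 10^(-2.9977) ≈ 0.0010 M.

0.0010 M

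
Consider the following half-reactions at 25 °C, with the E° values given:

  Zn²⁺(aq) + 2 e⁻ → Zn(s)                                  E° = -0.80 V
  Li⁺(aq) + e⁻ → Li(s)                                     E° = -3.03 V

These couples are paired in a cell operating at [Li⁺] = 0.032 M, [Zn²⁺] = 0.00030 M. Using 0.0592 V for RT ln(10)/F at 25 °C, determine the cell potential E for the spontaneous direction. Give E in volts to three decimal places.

+2.214 V

Zn²⁺/Zn is the cathode (higher E°), Li⁺/Li the anode: E°cell = -0.80 − (-3.03) = +2.23 V, n = 2.
Overall: Zn²⁺(aq) + 2 Li(s) → Zn(s) + 2 Li⁺(aq)
Q = [Li⁺]^2 / ([Zn²⁺]); log Q = 0.533.
E = E° − (0.0592/n) log Q = +2.23 − (0.0592/2)(0.533) = +2.214 V.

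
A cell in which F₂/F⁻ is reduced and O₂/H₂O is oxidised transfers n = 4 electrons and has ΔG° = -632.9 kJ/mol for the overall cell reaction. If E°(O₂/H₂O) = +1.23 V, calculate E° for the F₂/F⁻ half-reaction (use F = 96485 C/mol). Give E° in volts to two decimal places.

+2.87 V

E°cell = −ΔG°/(nF) = −(-632.9×10³)/((4)(96485)) = +1.640 V.
Since F₂/F⁻ is the cathode and O₂/H₂O the anode, E°cell = E°(F₂/F⁻) − E°(O₂/H₂O).
So E°(F₂/F⁻) = E°cell + E°(O₂/H₂O) = +1.640 + (+1.23) = +2.87 V.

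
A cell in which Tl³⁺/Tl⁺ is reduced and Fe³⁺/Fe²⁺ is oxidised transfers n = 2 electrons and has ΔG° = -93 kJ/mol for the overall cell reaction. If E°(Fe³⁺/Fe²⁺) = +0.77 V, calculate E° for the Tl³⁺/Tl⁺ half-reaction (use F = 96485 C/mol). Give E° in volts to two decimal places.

E°cell = −ΔG°/(nF) = −(-93×10³)/((2)(96485)) = +0.482 V.
Since Tl³⁺/Tl⁺ is the cathode and Fe³⁺/Fe²⁺ the anode, E°cell = E°(Tl³⁺/Tl⁺) − E°(Fe³⁺/Fe²⁺).
So E°(Tl³⁺/Tl⁺) = E°cell + E°(Fe³⁺/Fe²⁺) = +0.482 + (+0.77) = +1.25 V.

+1.25 V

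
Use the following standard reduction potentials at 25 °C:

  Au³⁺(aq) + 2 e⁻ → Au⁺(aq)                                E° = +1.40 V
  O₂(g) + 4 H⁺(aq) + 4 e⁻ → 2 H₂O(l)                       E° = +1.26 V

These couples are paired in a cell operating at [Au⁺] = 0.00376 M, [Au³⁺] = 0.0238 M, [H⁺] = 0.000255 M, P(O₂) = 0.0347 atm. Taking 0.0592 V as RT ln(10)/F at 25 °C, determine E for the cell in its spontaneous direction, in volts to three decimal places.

Au³⁺/Au⁺ is the cathode (higher E°), O₂/H₂O the anode: E°cell = +1.40 − (+1.26) = +0.14 V, n = 4.
Overall: 2 Au³⁺(aq) + 2 H₂O(l) → 2 Au⁺(aq) + O₂(g) + 4 H⁺(aq)
Q = [Au⁺]^2·P(O₂)·[H⁺]^4 / ([Au³⁺]^2); log Q = -17.436.
E = E° − (0.0592/n) log Q = +0.14 − (0.0592/4)(-17.436) = +0.398 V.

+0.398 V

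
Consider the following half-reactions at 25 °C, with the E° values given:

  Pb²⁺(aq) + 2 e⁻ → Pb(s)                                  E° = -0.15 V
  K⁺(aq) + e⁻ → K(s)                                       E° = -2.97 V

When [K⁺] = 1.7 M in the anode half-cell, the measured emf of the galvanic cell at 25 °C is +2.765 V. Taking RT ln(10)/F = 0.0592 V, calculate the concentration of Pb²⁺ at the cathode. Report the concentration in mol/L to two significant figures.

0.040 M

Pb²⁺/Pb is the cathode, K⁺/K the anode: E°cell = +2.82 V, n = 2.
Overall reaction: Pb²⁺(aq) + 2 K(s) → Pb(s) + 2 K⁺(aq); Q = [K⁺]^2/[Pb²⁺]^1.
From E = E° − (0.0592/n) log Q: log Q = (E° − E)·n/0.0592 = (+2.82 − (+2.765))·2/0.0592 = 1.8581.
So 1·log[Pb²⁺] = 2·log(1.7) − log Q = 0.4609 − (1.8581) = -1.3972; [Pb²⁺] = 10^(-1.3972) ≈ 0.040 M.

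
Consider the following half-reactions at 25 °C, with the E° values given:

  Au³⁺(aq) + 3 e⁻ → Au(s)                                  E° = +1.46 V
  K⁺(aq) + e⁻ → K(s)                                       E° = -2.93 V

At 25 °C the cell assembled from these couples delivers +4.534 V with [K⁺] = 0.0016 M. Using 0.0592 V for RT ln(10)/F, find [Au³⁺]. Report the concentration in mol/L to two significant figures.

0.081 M

Au³⁺/Au is the cathode, K⁺/K the anode: E°cell = +4.39 V, n = 3.
Overall reaction: Au³⁺(aq) + 3 K(s) → Au(s) + 3 K⁺(aq); Q = [K⁺]^3/[Au³⁺]^1.
From E = E° − (0.0592/n) log Q: log Q = (E° − E)·n/0.0592 = (+4.39 − (+4.534))·3/0.0592 = -7.2973.
So 1·log[Au³⁺] = 3·log(0.0016) − log Q = -8.3876 − (-7.2973) = -1.0903; [Au³⁺] = 10^(-1.0903) ≈ 0.081 M.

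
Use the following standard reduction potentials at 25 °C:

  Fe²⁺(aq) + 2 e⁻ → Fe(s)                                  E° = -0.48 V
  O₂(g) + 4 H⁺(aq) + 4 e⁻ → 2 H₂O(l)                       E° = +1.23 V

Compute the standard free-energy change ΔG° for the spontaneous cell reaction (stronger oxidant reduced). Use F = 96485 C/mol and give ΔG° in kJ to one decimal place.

-660.0 kJ

O₂/H₂O (E° = +1.23 V) is the cathode; Fe²⁺/Fe (E° = -0.48 V) is the anode, so E°cell = +1.71 V.
Balancing electrons gives n = 4 (lcm of 4 and 2).
ΔG° = −nFE° = −(4)(96485)(+1.71) = -659,957 J = -660.0 kJ.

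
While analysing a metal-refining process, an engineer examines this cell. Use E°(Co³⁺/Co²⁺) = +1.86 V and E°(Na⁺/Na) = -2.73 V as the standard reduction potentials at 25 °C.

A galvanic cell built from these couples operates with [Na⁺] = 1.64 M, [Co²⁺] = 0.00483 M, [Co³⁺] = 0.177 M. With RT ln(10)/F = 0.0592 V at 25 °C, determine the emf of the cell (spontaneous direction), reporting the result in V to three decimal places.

Co³⁺/Co²⁺ is the cathode (higher E°), Na⁺/Na the anode: E°cell = +1.86 − (-2.73) = +4.59 V, n = 1.
Overall: Co³⁺(aq) + Na(s) → Co²⁺(aq) + Na⁺(aq)
Q = [Co²⁺]·[Na⁺] / ([Co³⁺]); log Q = -1.349.
E = E° − (0.0592/n) log Q = +4.59 − (0.0592/1)(-1.349) = +4.670 V.

+4.670 V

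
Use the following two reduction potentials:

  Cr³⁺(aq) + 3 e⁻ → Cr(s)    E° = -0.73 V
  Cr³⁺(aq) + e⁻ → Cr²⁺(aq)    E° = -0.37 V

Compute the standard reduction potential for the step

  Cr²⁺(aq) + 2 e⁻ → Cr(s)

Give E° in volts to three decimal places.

-0.910 V

Sequential free energies add, so n₃E°₃ = n₁E°₁ + n₂E°₂.
With n₃ = 3, and the known step contributing 1×(-0.37) V, the unknown satisfies 2·E° = 3×(-0.73) − 1×(-0.37) = -1.820.
E° = -1.820 / 2 = -0.910 V.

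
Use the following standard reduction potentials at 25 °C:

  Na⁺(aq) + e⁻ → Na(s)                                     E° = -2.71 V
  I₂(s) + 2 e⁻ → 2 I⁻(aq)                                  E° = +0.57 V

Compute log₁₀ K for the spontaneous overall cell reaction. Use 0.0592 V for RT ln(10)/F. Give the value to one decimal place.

Cathode: I₂/I⁻; anode: Na⁺/Na. E°cell = +3.28 V, n = 2.
log K = nE°cell / 0.0592 = (2)(+3.28) / 0.0592 = 110.8.

110.8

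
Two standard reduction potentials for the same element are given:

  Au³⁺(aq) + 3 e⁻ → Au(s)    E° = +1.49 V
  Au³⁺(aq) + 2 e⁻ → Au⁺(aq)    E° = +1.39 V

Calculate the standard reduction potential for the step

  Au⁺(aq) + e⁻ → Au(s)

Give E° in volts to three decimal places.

Sequential free energies add, so n₃E°₃ = n₁E°₁ + n₂E°₂.
With n₃ = 3, and the known step contributing 2×(+1.39) V, the unknown satisfies 1·E° = 3×(+1.49) − 2×(+1.39) = +1.690.
E° = +1.690 / 1 = +1.690 V.

+1.690 V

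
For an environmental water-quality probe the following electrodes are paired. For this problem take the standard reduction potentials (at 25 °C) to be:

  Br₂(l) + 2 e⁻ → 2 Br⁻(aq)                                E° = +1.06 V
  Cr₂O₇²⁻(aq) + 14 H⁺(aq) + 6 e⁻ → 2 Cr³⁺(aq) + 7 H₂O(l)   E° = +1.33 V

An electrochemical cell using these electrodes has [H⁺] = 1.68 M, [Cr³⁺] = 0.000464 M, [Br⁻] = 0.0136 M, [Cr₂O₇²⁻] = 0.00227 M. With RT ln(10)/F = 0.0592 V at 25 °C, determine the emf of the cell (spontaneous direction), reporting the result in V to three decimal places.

+0.230 V

Cr₂O₇²⁻/Cr³⁺ is the cathode (higher E°), Br₂/Br⁻ the anode: E°cell = +1.33 − (+1.06) = +0.27 V, n = 6.
Overall: Cr₂O₇²⁻(aq) + 14 H⁺(aq) + 6 Br⁻(aq) → 2 Cr³⁺(aq) + 7 H₂O(l) + 3 Br₂(l)
Q = [Cr³⁺]^2 / ([Cr₂O₇²⁻]·[H⁺]^14·[Br⁻]^6); log Q = 4.021.
E = E° − (0.0592/n) log Q = +0.27 − (0.0592/6)(4.021) = +0.230 V.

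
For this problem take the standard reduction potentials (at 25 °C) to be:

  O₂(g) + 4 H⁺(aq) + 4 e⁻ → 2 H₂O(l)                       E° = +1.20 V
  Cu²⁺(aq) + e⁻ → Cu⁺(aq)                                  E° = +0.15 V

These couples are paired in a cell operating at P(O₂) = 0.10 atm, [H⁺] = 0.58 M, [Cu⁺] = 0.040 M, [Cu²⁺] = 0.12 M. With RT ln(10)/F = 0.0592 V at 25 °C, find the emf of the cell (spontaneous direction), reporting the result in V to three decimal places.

O₂/H₂O is the cathode (higher E°), Cu²⁺/Cu⁺ the anode: E°cell = +1.20 − (+0.15) = +1.05 V, n = 4.
Overall: O₂(g) + 4 H⁺(aq) + 4 Cu⁺(aq) → 2 H₂O(l) + 4 Cu²⁺(aq)
Q = [Cu²⁺]^4 / (P(O₂)·[H⁺]^4·[Cu⁺]^4); log Q = 3.855.
E = E° − (0.0592/n) log Q = +1.05 − (0.0592/4)(3.855) = +0.993 V.

+0.993 V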